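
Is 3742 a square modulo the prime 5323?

(3742|5323)
  = -(1871|5323)    [5323 ≡ 3 mod 8 ⇒ (2|5323) = -1]
  = (5323|1871)    [QR: both ≡ 3 mod 4, sign flips]
  = (1581|1871)    [5323 ≡ 1581 mod 1871]
  = (1871|1581)    [QR: 1581 ≡ 1 mod 4, sign kept]
  = (290|1581)    [1871 ≡ 290 mod 1581]
  = -(145|1581)    [1581 ≡ 5 mod 8 ⇒ (2|1581) = -1]
  = -(1581|145)    [QR: 145 ≡ 1 mod 4, sign kept]
  = -(131|145)    [1581 ≡ 131 mod 145]
  = -(145|131)    [QR: 145 ≡ 1 mod 4, sign kept]
  = -(14|131)    [145 ≡ 14 mod 131]
  = (7|131)    [131 ≡ 3 mod 8 ⇒ (2|131) = -1]
  = -(131|7)    [QR: both ≡ 3 mod 4, sign flips]
  = -(5|7)    [131 ≡ 5 mod 7]
  = -(7|5)    [QR: 5 ≡ 1 mod 4, sign kept]
  = -(2|5)    [7 ≡ 2 mod 5]
  = (1|5)    [5 ≡ 5 mod 8 ⇒ (2|5) = -1]
  = 1    [(1|5) = 1]
(3742|5323) = 1, and 5323 is prime, so 3742 is a quadratic residue mod 5323.

yes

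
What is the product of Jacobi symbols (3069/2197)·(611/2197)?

By multiplicativity, (3069·611/2197) = (3069/2197)·(611/2197).
First factor (3069/2197):
(3069/2197)
  = (872/2197)    [3069 ≡ 872 mod 2197]
  = -(109/2197)    [2197 ≡ 5 mod 8 ⇒ (2/2197)^3 = -1]
  = -(2197/109)    [QR: 109 ≡ 1 mod 4, sign kept]
  = -(17/109)    [2197 ≡ 17 mod 109]
  = -(109/17)    [QR: 17 ≡ 1 mod 4, sign kept]
  = -(7/17)    [109 ≡ 7 mod 17]
  = -(17/7)    [QR: 17 ≡ 1 mod 4, sign kept]
  = -(3/7)    [17 ≡ 3 mod 7]
  = (7/3)    [QR: both ≡ 3 mod 4, sign flips]
  = (1/3)    [7 ≡ 1 mod 3]
  = 1    [(1/3) = 1]
Second factor (611/2197):
(611/2197)
  = (2197/611)    [QR: 2197 ≡ 1 mod 4, sign kept]
  = (364/611)    [2197 ≡ 364 mod 611]
  = (91/611)    [611 ≡ 3 mod 8 ⇒ (2/611)^2 = +1]
  = -(611/91)    [QR: both ≡ 3 mod 4, sign flips]
  = -(65/91)    [611 ≡ 65 mod 91]
  = -(91/65)    [QR: 65 ≡ 1 mod 4, sign kept]
  = -(26/65)    [91 ≡ 26 mod 65]
  = -(13/65)    [65 ≡ 1 mod 8 ⇒ (2/65) = +1]
  = -(65/13)    [QR: 13 ≡ 1 mod 4, sign kept]
  = -(0/13)    [65 ≡ 0 mod 13]
  = 0    [numerator 0, gcd > 1]
Product: (1)·(0) = 0.

0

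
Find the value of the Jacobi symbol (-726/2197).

Pull out -1: (-726/2197) = (-1/2197)·(726/2197). Since 2197 ≡ 1 (mod 4), (-1/2197) = +1. Now have (726/2197).
Factor out 2: 726 = 2·363. Since 2197 ≡ 5 (mod 8), (2/2197) = -1. Now have -(363/2197).
2197 ≡ 1 (mod 4), so quadratic reciprocity gives (363/2197) = (2197/363). Reduce: 2197 ≡ 19 (mod 363). Now have -(19/363).
Both 19 ≡ 3 and 363 ≡ 3 (mod 4), so reciprocity gives (19/363) = -(363/19). Reduce: 363 ≡ 2 (mod 19). Now have (2/19).
Factor out 2: 2 = 2. Since 19 ≡ 3 (mod 8), (2/19) = -1. Now have -(1/19).
(1/19) = 1. Collecting the sign factors: -1.

-1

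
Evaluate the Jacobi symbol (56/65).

1

Factor out 2: 56 = 2^3·7. Since 65 ≡ 1 (mod 8), (2/65) = +1, and (2/65)^3 = +1. Now have (7/65).
65 ≡ 1 (mod 4), so quadratic reciprocity gives (7/65) = (65/7). Reduce: 65 ≡ 2 (mod 7). Now have (2/7).
Factor out 2: 2 = 2. Since 7 ≡ 7 (mod 8), (2/7) = +1. Now have (1/7).
(1/7) = 1. Collecting the sign factors: 1.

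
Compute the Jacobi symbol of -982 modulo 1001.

-1

Pull out -1: (-982 / 1001) = (-1 / 1001)·(982 / 1001). Since 1001 ≡ 1 (mod 4), (-1 / 1001) = +1. Now have (982 / 1001).
Factor out 2: 982 = 2·491. Since 1001 ≡ 1 (mod 8), (2 / 1001) = +1. Now have (491 / 1001).
1001 ≡ 1 (mod 4), so quadratic reciprocity gives (491 / 1001) = (1001 / 491). Reduce: 1001 ≡ 19 (mod 491). Now have (19 / 491).
Both 19 ≡ 3 and 491 ≡ 3 (mod 4), so reciprocity gives (19 / 491) = -(491 / 19). Reduce: 491 ≡ 16 (mod 19). Now have -(16 / 19).
Factor out 2: 16 = 2^4. Since 19 ≡ 3 (mod 8), (2 / 19) = -1, and (2 / 19)^4 = +1. Now have -(1 / 19).
(1 / 19) = 1. Collecting the sign factors: -1.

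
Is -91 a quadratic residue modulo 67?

(-91/67)
  = -(91/67)    [67 ≡ 3 mod 4 ⇒ (-1/67) = -1]
  = -(24/67)    [91 ≡ 24 mod 67]
  = (3/67)    [67 ≡ 3 mod 8 ⇒ (2/67)^3 = -1]
  = -(67/3)    [QR: both ≡ 3 mod 4, sign flips]
  = -(1/3)    [67 ≡ 1 mod 3]
  = -1    [(1/3) = 1]
(-91/67) = -1, and 67 is prime, so -91 is not a quadratic residue mod 67.

no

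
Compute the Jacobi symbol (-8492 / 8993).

Reduce the numerator: -8492 ≡ 501 (mod 8993), so (-8492 / 8993) = (501 / 8993).
501 ≡ 1 (mod 4), so quadratic reciprocity gives (501 / 8993) = (8993 / 501). Reduce: 8993 ≡ 476 (mod 501). Now have (476 / 501).
Factor out 2: 476 = 2^2·119. Since 501 ≡ 5 (mod 8), (2 / 501) = -1, and (2 / 501)^2 = +1. Now have (119 / 501).
501 ≡ 1 (mod 4), so quadratic reciprocity gives (119 / 501) = (501 / 119). Reduce: 501 ≡ 25 (mod 119). Now have (25 / 119).
25 ≡ 1 (mod 4), so quadratic reciprocity gives (25 / 119) = (119 / 25). Reduce: 119 ≡ 19 (mod 25). Now have (19 / 25).
25 ≡ 1 (mod 4), so quadratic reciprocity gives (19 / 25) = (25 / 19). Reduce: 25 ≡ 6 (mod 19). Now have (6 / 19).
Factor out 2: 6 = 2·3. Since 19 ≡ 3 (mod 8), (2 / 19) = -1. Now have -(3 / 19).
Both 3 ≡ 3 and 19 ≡ 3 (mod 4), so reciprocity gives (3 / 19) = -(19 / 3). Reduce: 19 ≡ 1 (mod 3). Now have (1 / 3).
(1 / 3) = 1. Collecting the sign factors: 1.

1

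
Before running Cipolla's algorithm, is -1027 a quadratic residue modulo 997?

Reduce the numerator: -1027 ≡ 967 (mod 997), so (-1027/997) = (967/997).
997 ≡ 1 (mod 4), so quadratic reciprocity gives (967/997) = (997/967). Reduce: 997 ≡ 30 (mod 967). Now have (30/967).
Factor out 2: 30 = 2·15. Since 967 ≡ 7 (mod 8), (2/967) = +1. Now have (15/967).
Both 15 ≡ 3 and 967 ≡ 3 (mod 4), so reciprocity gives (15/967) = -(967/15). Reduce: 967 ≡ 7 (mod 15). Now have -(7/15).
Both 7 ≡ 3 and 15 ≡ 3 (mod 4), so reciprocity gives (7/15) = -(15/7). Reduce: 15 ≡ 1 (mod 7). Now have (1/7).
(1/7) = 1. Collecting the sign factors: 1.
The Legendre symbol is 1, so x^2 ≡ -1027 (mod 997) has solution.

yes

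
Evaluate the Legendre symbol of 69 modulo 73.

69 ≡ 1 (mod 4), so quadratic reciprocity gives (69/73) = (73/69). Reduce: 73 ≡ 4 (mod 69). Now have (4/69).
Factor out 2: 4 = 2^2. Since 69 ≡ 5 (mod 8), (2/69) = -1, and (2/69)^2 = +1. Now have (1/69).
(1/69) = 1. Collecting the sign factors: 1.

1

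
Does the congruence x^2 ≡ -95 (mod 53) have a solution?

Reduce the numerator: -95 ≡ 11 (mod 53), so (-95|53) = (11|53).
53 ≡ 1 (mod 4), so quadratic reciprocity gives (11|53) = (53|11). Reduce: 53 ≡ 9 (mod 11). Now have (9|11).
9 ≡ 1 (mod 4), so quadratic reciprocity gives (9|11) = (11|9). Reduce: 11 ≡ 2 (mod 9). Now have (2|9).
Factor out 2: 2 = 2. Since 9 ≡ 1 (mod 8), (2|9) = +1. Now have (1|9).
(1|9) = 1. Collecting the sign factors: 1.
(-95|53) = 1, and 53 is prime, so -95 is a quadratic residue mod 53.

yes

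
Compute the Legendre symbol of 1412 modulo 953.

Reduce the numerator: 1412 ≡ 459 (mod 953), so (1412 / 953) = (459 / 953).
953 ≡ 1 (mod 4), so quadratic reciprocity gives (459 / 953) = (953 / 459). Reduce: 953 ≡ 35 (mod 459). Now have (35 / 459).
Both 35 ≡ 3 and 459 ≡ 3 (mod 4), so reciprocity gives (35 / 459) = -(459 / 35). Reduce: 459 ≡ 4 (mod 35). Now have -(4 / 35).
Factor out 2: 4 = 2^2. Since 35 ≡ 3 (mod 8), (2 / 35) = -1, and (2 / 35)^2 = +1. Now have -(1 / 35).
(1 / 35) = 1. Collecting the sign factors: -1.

-1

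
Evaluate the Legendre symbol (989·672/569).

By multiplicativity, (989·672/569) = (989/569)·(672/569).
First factor (989/569):
(989/569)
  = (420/569)    [989 ≡ 420 mod 569]
  = (105/569)    [569 ≡ 1 mod 8 ⇒ (2/569)^2 = +1]
  = (569/105)    [QR: 105 ≡ 1 mod 4, sign kept]
  = (44/105)    [569 ≡ 44 mod 105]
  = (11/105)    [105 ≡ 1 mod 8 ⇒ (2/105)^2 = +1]
  = (105/11)    [QR: 105 ≡ 1 mod 4, sign kept]
  = (6/11)    [105 ≡ 6 mod 11]
  = -(3/11)    [11 ≡ 3 mod 8 ⇒ (2/11) = -1]
  = (11/3)    [QR: both ≡ 3 mod 4, sign flips]
  = (2/3)    [11 ≡ 2 mod 3]
  = -(1/3)    [3 ≡ 3 mod 8 ⇒ (2/3) = -1]
  = -1    [(1/3) = 1]
Second factor (672/569):
(672/569)
  = (103/569)    [672 ≡ 103 mod 569]
  = (569/103)    [QR: 569 ≡ 1 mod 4, sign kept]
  = (54/103)    [569 ≡ 54 mod 103]
  = (27/103)    [103 ≡ 7 mod 8 ⇒ (2/103) = +1]
  = -(103/27)    [QR: both ≡ 3 mod 4, sign flips]
  = -(22/27)    [103 ≡ 22 mod 27]
  = (11/27)    [27 ≡ 3 mod 8 ⇒ (2/27) = -1]
  = -(27/11)    [QR: both ≡ 3 mod 4, sign flips]
  = -(5/11)    [27 ≡ 5 mod 11]
  = -(11/5)    [QR: 5 ≡ 1 mod 4, sign kept]
  = -(1/5)    [11 ≡ 1 mod 5]
  = -1    [(1/5) = 1]
Product: (-1)·(-1) = 1.

1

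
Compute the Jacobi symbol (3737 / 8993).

-1

3737 ≡ 1 (mod 4), so quadratic reciprocity gives (3737 / 8993) = (8993 / 3737). Reduce: 8993 ≡ 1519 (mod 3737). Now have (1519 / 3737).
3737 ≡ 1 (mod 4), so quadratic reciprocity gives (1519 / 3737) = (3737 / 1519). Reduce: 3737 ≡ 699 (mod 1519). Now have (699 / 1519).
Both 699 ≡ 3 and 1519 ≡ 3 (mod 4), so reciprocity gives (699 / 1519) = -(1519 / 699). Reduce: 1519 ≡ 121 (mod 699). Now have -(121 / 699).
121 ≡ 1 (mod 4), so quadratic reciprocity gives (121 / 699) = (699 / 121). Reduce: 699 ≡ 94 (mod 121). Now have -(94 / 121).
Factor out 2: 94 = 2·47. Since 121 ≡ 1 (mod 8), (2 / 121) = +1. Now have -(47 / 121).
121 ≡ 1 (mod 4), so quadratic reciprocity gives (47 / 121) = (121 / 47). Reduce: 121 ≡ 27 (mod 47). Now have -(27 / 47).
Both 27 ≡ 3 and 47 ≡ 3 (mod 4), so reciprocity gives (27 / 47) = -(47 / 27). Reduce: 47 ≡ 20 (mod 27). Now have (20 / 27).
Factor out 2: 20 = 2^2·5. Since 27 ≡ 3 (mod 8), (2 / 27) = -1, and (2 / 27)^2 = +1. Now have (5 / 27).
5 ≡ 1 (mod 4), so quadratic reciprocity gives (5 / 27) = (27 / 5). Reduce: 27 ≡ 2 (mod 5). Now have (2 / 5).
Factor out 2: 2 = 2. Since 5 ≡ 5 (mod 8), (2 / 5) = -1. Now have -(1 / 5).
(1 / 5) = 1. Collecting the sign factors: -1.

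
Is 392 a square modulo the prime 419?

no

(392/419)
  = -(49/419)    [419 ≡ 3 mod 8 ⇒ (2/419)^3 = -1]
  = -(419/49)    [QR: 49 ≡ 1 mod 4, sign kept]
  = -(27/49)    [419 ≡ 27 mod 49]
  = -(49/27)    [QR: 49 ≡ 1 mod 4, sign kept]
  = -(22/27)    [49 ≡ 22 mod 27]
  = (11/27)    [27 ≡ 3 mod 8 ⇒ (2/27) = -1]
  = -(27/11)    [QR: both ≡ 3 mod 4, sign flips]
  = -(5/11)    [27 ≡ 5 mod 11]
  = -(11/5)    [QR: 5 ≡ 1 mod 4, sign kept]
  = -(1/5)    [11 ≡ 1 mod 5]
  = -1    [(1/5) = 1]
The Legendre symbol is -1, so x^2 ≡ 392 (mod 419) has no solution.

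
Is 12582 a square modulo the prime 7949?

no

Reduce the numerator: 12582 ≡ 4633 (mod 7949), so (12582/7949) = (4633/7949).
4633 ≡ 1 (mod 4), so quadratic reciprocity gives (4633/7949) = (7949/4633). Reduce: 7949 ≡ 3316 (mod 4633). Now have (3316/4633).
Factor out 2: 3316 = 2^2·829. Since 4633 ≡ 1 (mod 8), (2/4633) = +1, and (2/4633)^2 = +1. Now have (829/4633).
829 ≡ 1 (mod 4), so quadratic reciprocity gives (829/4633) = (4633/829). Reduce: 4633 ≡ 488 (mod 829). Now have (488/829).
Factor out 2: 488 = 2^3·61. Since 829 ≡ 5 (mod 8), (2/829) = -1, and (2/829)^3 = -1. Now have -(61/829).
61 ≡ 1 (mod 4), so quadratic reciprocity gives (61/829) = (829/61). Reduce: 829 ≡ 36 (mod 61). Now have -(36/61).
Factor out 2: 36 = 2^2·9. Since 61 ≡ 5 (mod 8), (2/61) = -1, and (2/61)^2 = +1. Now have -(9/61).
9 ≡ 1 (mod 4), so quadratic reciprocity gives (9/61) = (61/9). Reduce: 61 ≡ 7 (mod 9). Now have -(7/9).
9 ≡ 1 (mod 4), so quadratic reciprocity gives (7/9) = (9/7). Reduce: 9 ≡ 2 (mod 7). Now have -(2/7).
Factor out 2: 2 = 2. Since 7 ≡ 7 (mod 8), (2/7) = +1. Now have -(1/7).
(1/7) = 1. Collecting the sign factors: -1.
(12582/7949) = -1, and 7949 is prime, so 12582 is not a quadratic residue mod 7949.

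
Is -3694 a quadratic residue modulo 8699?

yes

Pull out -1: (-3694/8699) = (-1/8699)·(3694/8699). Since 8699 ≡ 3 (mod 4), (-1/8699) = -1. Now have -(3694/8699).
Factor out 2: 3694 = 2·1847. Since 8699 ≡ 3 (mod 8), (2/8699) = -1. Now have (1847/8699).
Both 1847 ≡ 3 and 8699 ≡ 3 (mod 4), so reciprocity gives (1847/8699) = -(8699/1847). Reduce: 8699 ≡ 1311 (mod 1847). Now have -(1311/1847).
Both 1311 ≡ 3 and 1847 ≡ 3 (mod 4), so reciprocity gives (1311/1847) = -(1847/1311). Reduce: 1847 ≡ 536 (mod 1311). Now have (536/1311).
Factor out 2: 536 = 2^3·67. Since 1311 ≡ 7 (mod 8), (2/1311) = +1, and (2/1311)^3 = +1. Now have (67/1311).
Both 67 ≡ 3 and 1311 ≡ 3 (mod 4), so reciprocity gives (67/1311) = -(1311/67). Reduce: 1311 ≡ 38 (mod 67). Now have -(38/67).
Factor out 2: 38 = 2·19. Since 67 ≡ 3 (mod 8), (2/67) = -1. Now have (19/67).
Both 19 ≡ 3 and 67 ≡ 3 (mod 4), so reciprocity gives (19/67) = -(67/19). Reduce: 67 ≡ 10 (mod 19). Now have -(10/19).
Factor out 2: 10 = 2·5. Since 19 ≡ 3 (mod 8), (2/19) = -1. Now have (5/19).
5 ≡ 1 (mod 4), so quadratic reciprocity gives (5/19) = (19/5). Reduce: 19 ≡ 4 (mod 5). Now have (4/5).
Factor out 2: 4 = 2^2. Since 5 ≡ 5 (mod 8), (2/5) = -1, and (2/5)^2 = +1. Now have (1/5).
(1/5) = 1. Collecting the sign factors: 1.
(-3694/8699) = 1, and 8699 is prime, so -3694 is a quadratic residue mod 8699.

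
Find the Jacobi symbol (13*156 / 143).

By multiplicativity, (13·156 / 143) = (13 / 143)·(156 / 143).
First factor (13 / 143):
13 ≡ 1 (mod 4), so quadratic reciprocity gives (13 / 143) = (143 / 13). Reduce: 143 ≡ 0 (mod 13). Now have (0 / 13).
The numerator is now 0 with denominator 13 > 1: the symbol is 0.
Second factor (156 / 143):
Reduce the numerator: 156 ≡ 13 (mod 143), so (156 / 143) = (13 / 143).
13 ≡ 1 (mod 4), so quadratic reciprocity gives (13 / 143) = (143 / 13). Reduce: 143 ≡ 0 (mod 13). Now have (0 / 13).
The numerator is now 0 with denominator 13 > 1: the symbol is 0.
Product: (0)·(0) = 0.

0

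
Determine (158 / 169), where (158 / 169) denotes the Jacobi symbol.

1

Factor out 2: 158 = 2·79. Since 169 ≡ 1 (mod 8), (2 / 169) = +1. Now have (79 / 169).
169 ≡ 1 (mod 4), so quadratic reciprocity gives (79 / 169) = (169 / 79). Reduce: 169 ≡ 11 (mod 79). Now have (11 / 79).
Both 11 ≡ 3 and 79 ≡ 3 (mod 4), so reciprocity gives (11 / 79) = -(79 / 11). Reduce: 79 ≡ 2 (mod 11). Now have -(2 / 11).
Factor out 2: 2 = 2. Since 11 ≡ 3 (mod 8), (2 / 11) = -1. Now have (1 / 11).
(1 / 11) = 1. Collecting the sign factors: 1.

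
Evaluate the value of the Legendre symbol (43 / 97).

1

(43 / 97)
  = (97 / 43)    [QR: 97 ≡ 1 mod 4, sign kept]
  = (11 / 43)    [97 ≡ 11 mod 43]
  = -(43 / 11)    [QR: both ≡ 3 mod 4, sign flips]
  = -(10 / 11)    [43 ≡ 10 mod 11]
  = (5 / 11)    [11 ≡ 3 mod 8 ⇒ (2 / 11) = -1]
  = (11 / 5)    [QR: 5 ≡ 1 mod 4, sign kept]
  = (1 / 5)    [11 ≡ 1 mod 5]
  = 1    [(1 / 5) = 1]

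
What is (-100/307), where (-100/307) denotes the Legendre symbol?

Pull out -1: (-100/307) = (-1/307)·(100/307). Since 307 ≡ 3 (mod 4), (-1/307) = -1. Now have -(100/307).
Factor out 2: 100 = 2^2·25. Since 307 ≡ 3 (mod 8), (2/307) = -1, and (2/307)^2 = +1. Now have -(25/307).
25 ≡ 1 (mod 4), so quadratic reciprocity gives (25/307) = (307/25). Reduce: 307 ≡ 7 (mod 25). Now have -(7/25).
25 ≡ 1 (mod 4), so quadratic reciprocity gives (7/25) = (25/7). Reduce: 25 ≡ 4 (mod 7). Now have -(4/7).
Factor out 2: 4 = 2^2. Since 7 ≡ 7 (mod 8), (2/7) = +1, and (2/7)^2 = +1. Now have -(1/7).
(1/7) = 1. Collecting the sign factors: -1.

-1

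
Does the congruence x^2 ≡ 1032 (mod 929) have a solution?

(1032/929)
  = (103/929)    [1032 ≡ 103 mod 929]
  = (929/103)    [QR: 929 ≡ 1 mod 4, sign kept]
  = (2/103)    [929 ≡ 2 mod 103]
  = (1/103)    [103 ≡ 7 mod 8 ⇒ (2/103) = +1]
  = 1    [(1/103) = 1]
(1032/929) = 1, and 929 is prime, so 1032 is a quadratic residue mod 929.

yes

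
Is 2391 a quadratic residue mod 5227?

(2391/5227)
  = -(5227/2391)    [QR: both ≡ 3 mod 4, sign flips]
  = -(445/2391)    [5227 ≡ 445 mod 2391]
  = -(2391/445)    [QR: 445 ≡ 1 mod 4, sign kept]
  = -(166/445)    [2391 ≡ 166 mod 445]
  = (83/445)    [445 ≡ 5 mod 8 ⇒ (2/445) = -1]
  = (445/83)    [QR: 445 ≡ 1 mod 4, sign kept]
  = (30/83)    [445 ≡ 30 mod 83]
  = -(15/83)    [83 ≡ 3 mod 8 ⇒ (2/83) = -1]
  = (83/15)    [QR: both ≡ 3 mod 4, sign flips]
  = (8/15)    [83 ≡ 8 mod 15]
  = (1/15)    [15 ≡ 7 mod 8 ⇒ (2/15)^3 = +1]
  = 1    [(1/15) = 1]
(2391/5227) = 1, and 5227 is prime, so 2391 is a quadratic residue mod 5227.

yes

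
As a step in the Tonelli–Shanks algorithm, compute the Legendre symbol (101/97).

Reduce the numerator: 101 ≡ 4 (mod 97), so (101/97) = (4/97).
Factor out 2: 4 = 2^2. Since 97 ≡ 1 (mod 8), (2/97) = +1, and (2/97)^2 = +1. Now have (1/97).
(1/97) = 1. Collecting the sign factors: 1.

1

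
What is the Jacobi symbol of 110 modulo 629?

1

Factor out 2: 110 = 2·55. Since 629 ≡ 5 (mod 8), (2/629) = -1. Now have -(55/629).
629 ≡ 1 (mod 4), so quadratic reciprocity gives (55/629) = (629/55). Reduce: 629 ≡ 24 (mod 55). Now have -(24/55).
Factor out 2: 24 = 2^3·3. Since 55 ≡ 7 (mod 8), (2/55) = +1, and (2/55)^3 = +1. Now have -(3/55).
Both 3 ≡ 3 and 55 ≡ 3 (mod 4), so reciprocity gives (3/55) = -(55/3). Reduce: 55 ≡ 1 (mod 3). Now have (1/3).
(1/3) = 1. Collecting the sign factors: 1.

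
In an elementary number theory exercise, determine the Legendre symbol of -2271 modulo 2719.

1

(-2271 / 2719)
  = (448 / 2719)    [-2271 ≡ 448 mod 2719]
  = (7 / 2719)    [2719 ≡ 7 mod 8 ⇒ (2 / 2719)^6 = +1]
  = -(2719 / 7)    [QR: both ≡ 3 mod 4, sign flips]
  = -(3 / 7)    [2719 ≡ 3 mod 7]
  = (7 / 3)    [QR: both ≡ 3 mod 4, sign flips]
  = (1 / 3)    [7 ≡ 1 mod 3]
  = 1    [(1 / 3) = 1]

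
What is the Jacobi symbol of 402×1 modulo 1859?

-1

By multiplicativity, (402·1/1859) = (402/1859)·(1/1859).
First factor (402/1859):
(402/1859)
  = -(201/1859)    [1859 ≡ 3 mod 8 ⇒ (2/1859) = -1]
  = -(1859/201)    [QR: 201 ≡ 1 mod 4, sign kept]
  = -(50/201)    [1859 ≡ 50 mod 201]
  = -(25/201)    [201 ≡ 1 mod 8 ⇒ (2/201) = +1]
  = -(201/25)    [QR: 25 ≡ 1 mod 4, sign kept]
  = -(1/25)    [201 ≡ 1 mod 25]
  = -1    [(1/25) = 1]
Second factor (1/1859):
(1/1859)
  = 1    [(1/1859) = 1]
Product: (-1)·(1) = -1.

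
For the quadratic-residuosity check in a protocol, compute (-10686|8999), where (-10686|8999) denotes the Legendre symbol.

Pull out -1: (-10686|8999) = (-1|8999)·(10686|8999). Since 8999 ≡ 3 (mod 4), (-1|8999) = -1. Now have -(10686|8999).
Reduce the numerator: 10686 ≡ 1687 (mod 8999), so (10686|8999) = (1687|8999).
Both 1687 ≡ 3 and 8999 ≡ 3 (mod 4), so reciprocity gives (1687|8999) = -(8999|1687). Reduce: 8999 ≡ 564 (mod 1687). Now have (564|1687).
Factor out 2: 564 = 2^2·141. Since 1687 ≡ 7 (mod 8), (2|1687) = +1, and (2|1687)^2 = +1. Now have (141|1687).
141 ≡ 1 (mod 4), so quadratic reciprocity gives (141|1687) = (1687|141). Reduce: 1687 ≡ 136 (mod 141). Now have (136|141).
Factor out 2: 136 = 2^3·17. Since 141 ≡ 5 (mod 8), (2|141) = -1, and (2|141)^3 = -1. Now have -(17|141).
17 ≡ 1 (mod 4), so quadratic reciprocity gives (17|141) = (141|17). Reduce: 141 ≡ 5 (mod 17). Now have -(5|17).
5 ≡ 1 (mod 4), so quadratic reciprocity gives (5|17) = (17|5). Reduce: 17 ≡ 2 (mod 5). Now have -(2|5).
Factor out 2: 2 = 2. Since 5 ≡ 5 (mod 8), (2|5) = -1. Now have (1|5).
(1|5) = 1. Collecting the sign factors: 1.

1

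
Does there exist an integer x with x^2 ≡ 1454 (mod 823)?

Reduce the numerator: 1454 ≡ 631 (mod 823), so (1454|823) = (631|823).
Both 631 ≡ 3 and 823 ≡ 3 (mod 4), so reciprocity gives (631|823) = -(823|631). Reduce: 823 ≡ 192 (mod 631). Now have -(192|631).
Factor out 2: 192 = 2^6·3. Since 631 ≡ 7 (mod 8), (2|631) = +1, and (2|631)^6 = +1. Now have -(3|631).
Both 3 ≡ 3 and 631 ≡ 3 (mod 4), so reciprocity gives (3|631) = -(631|3). Reduce: 631 ≡ 1 (mod 3). Now have (1|3).
(1|3) = 1. Collecting the sign factors: 1.
(1454|823) = 1, and 823 is prime, so 1454 is a quadratic residue mod 823.

yes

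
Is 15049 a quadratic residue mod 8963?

yes

Reduce the numerator: 15049 ≡ 6086 (mod 8963), so (15049/8963) = (6086/8963).
Factor out 2: 6086 = 2·3043. Since 8963 ≡ 3 (mod 8), (2/8963) = -1. Now have -(3043/8963).
Both 3043 ≡ 3 and 8963 ≡ 3 (mod 4), so reciprocity gives (3043/8963) = -(8963/3043). Reduce: 8963 ≡ 2877 (mod 3043). Now have (2877/3043).
2877 ≡ 1 (mod 4), so quadratic reciprocity gives (2877/3043) = (3043/2877). Reduce: 3043 ≡ 166 (mod 2877). Now have (166/2877).
Factor out 2: 166 = 2·83. Since 2877 ≡ 5 (mod 8), (2/2877) = -1. Now have -(83/2877).
2877 ≡ 1 (mod 4), so quadratic reciprocity gives (83/2877) = (2877/83). Reduce: 2877 ≡ 55 (mod 83). Now have -(55/83).
Both 55 ≡ 3 and 83 ≡ 3 (mod 4), so reciprocity gives (55/83) = -(83/55). Reduce: 83 ≡ 28 (mod 55). Now have (28/55).
Factor out 2: 28 = 2^2·7. Since 55 ≡ 7 (mod 8), (2/55) = +1, and (2/55)^2 = +1. Now have (7/55).
Both 7 ≡ 3 and 55 ≡ 3 (mod 4), so reciprocity gives (7/55) = -(55/7). Reduce: 55 ≡ 6 (mod 7). Now have -(6/7).
Factor out 2: 6 = 2·3. Since 7 ≡ 7 (mod 8), (2/7) = +1. Now have -(3/7).
Both 3 ≡ 3 and 7 ≡ 3 (mod 4), so reciprocity gives (3/7) = -(7/3). Reduce: 7 ≡ 1 (mod 3). Now have (1/3).
(1/3) = 1. Collecting the sign factors: 1.
(15049/8963) = 1, and 8963 is prime, so 15049 is a quadratic residue mod 8963.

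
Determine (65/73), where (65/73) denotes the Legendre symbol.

1

65 ≡ 1 (mod 4), so quadratic reciprocity gives (65/73) = (73/65). Reduce: 73 ≡ 8 (mod 65). Now have (8/65).
Factor out 2: 8 = 2^3. Since 65 ≡ 1 (mod 8), (2/65) = +1, and (2/65)^3 = +1. Now have (1/65).
(1/65) = 1. Collecting the sign factors: 1.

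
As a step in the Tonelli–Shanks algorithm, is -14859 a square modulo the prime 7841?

(-14859/7841)
  = (14859/7841)    [7841 ≡ 1 mod 4 ⇒ (-1/7841) = +1]
  = (7018/7841)    [14859 ≡ 7018 mod 7841]
  = (3509/7841)    [7841 ≡ 1 mod 8 ⇒ (2/7841) = +1]
  = (7841/3509)    [QR: 3509 ≡ 1 mod 4, sign kept]
  = (823/3509)    [7841 ≡ 823 mod 3509]
  = (3509/823)    [QR: 3509 ≡ 1 mod 4, sign kept]
  = (217/823)    [3509 ≡ 217 mod 823]
  = (823/217)    [QR: 217 ≡ 1 mod 4, sign kept]
  = (172/217)    [823 ≡ 172 mod 217]
  = (43/217)    [217 ≡ 1 mod 8 ⇒ (2/217)^2 = +1]
  = (217/43)    [QR: 217 ≡ 1 mod 4, sign kept]
  = (2/43)    [217 ≡ 2 mod 43]
  = -(1/43)    [43 ≡ 3 mod 8 ⇒ (2/43) = -1]
  = -1    [(1/43) = 1]
The Legendre symbol is -1, so x^2 ≡ -14859 (mod 7841) has no solution.

no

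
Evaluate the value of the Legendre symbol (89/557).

-1

(89/557)
  = (557/89)    [QR: 89 ≡ 1 mod 4, sign kept]
  = (23/89)    [557 ≡ 23 mod 89]
  = (89/23)    [QR: 89 ≡ 1 mod 4, sign kept]
  = (20/23)    [89 ≡ 20 mod 23]
  = (5/23)    [23 ≡ 7 mod 8 ⇒ (2/23)^2 = +1]
  = (23/5)    [QR: 5 ≡ 1 mod 4, sign kept]
  = (3/5)    [23 ≡ 3 mod 5]
  = (5/3)    [QR: 5 ≡ 1 mod 4, sign kept]
  = (2/3)    [5 ≡ 2 mod 3]
  = -(1/3)    [3 ≡ 3 mod 8 ⇒ (2/3) = -1]
  = -1    [(1/3) = 1]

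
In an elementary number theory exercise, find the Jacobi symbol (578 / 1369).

(578 / 1369)
  = (289 / 1369)    [1369 ≡ 1 mod 8 ⇒ (2 / 1369) = +1]
  = (1369 / 289)    [QR: 289 ≡ 1 mod 4, sign kept]
  = (213 / 289)    [1369 ≡ 213 mod 289]
  = (289 / 213)    [QR: 213 ≡ 1 mod 4, sign kept]
  = (76 / 213)    [289 ≡ 76 mod 213]
  = (19 / 213)    [213 ≡ 5 mod 8 ⇒ (2 / 213)^2 = +1]
  = (213 / 19)    [QR: 213 ≡ 1 mod 4, sign kept]
  = (4 / 19)    [213 ≡ 4 mod 19]
  = (1 / 19)    [19 ≡ 3 mod 8 ⇒ (2 / 19)^2 = +1]
  = 1    [(1 / 19) = 1]

1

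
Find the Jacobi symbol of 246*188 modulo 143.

-1

By multiplicativity, (246·188/143) = (246/143)·(188/143).
First factor (246/143):
(246/143)
  = (103/143)    [246 ≡ 103 mod 143]
  = -(143/103)    [QR: both ≡ 3 mod 4, sign flips]
  = -(40/103)    [143 ≡ 40 mod 103]
  = -(5/103)    [103 ≡ 7 mod 8 ⇒ (2/103)^3 = +1]
  = -(103/5)    [QR: 5 ≡ 1 mod 4, sign kept]
  = -(3/5)    [103 ≡ 3 mod 5]
  = -(5/3)    [QR: 5 ≡ 1 mod 4, sign kept]
  = -(2/3)    [5 ≡ 2 mod 3]
  = (1/3)    [3 ≡ 3 mod 8 ⇒ (2/3) = -1]
  = 1    [(1/3) = 1]
Second factor (188/143):
(188/143)
  = (45/143)    [188 ≡ 45 mod 143]
  = (143/45)    [QR: 45 ≡ 1 mod 4, sign kept]
  = (8/45)    [143 ≡ 8 mod 45]
  = -(1/45)    [45 ≡ 5 mod 8 ⇒ (2/45)^3 = -1]
  = -1    [(1/45) = 1]
Product: (1)·(-1) = -1.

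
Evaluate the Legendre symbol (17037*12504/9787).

By multiplicativity, (17037·12504/9787) = (17037/9787)·(12504/9787).
First factor (17037/9787):
Reduce the numerator: 17037 ≡ 7250 (mod 9787), so (17037/9787) = (7250/9787).
Factor out 2: 7250 = 2·3625. Since 9787 ≡ 3 (mod 8), (2/9787) = -1. Now have -(3625/9787).
3625 ≡ 1 (mod 4), so quadratic reciprocity gives (3625/9787) = (9787/3625). Reduce: 9787 ≡ 2537 (mod 3625). Now have -(2537/3625).
2537 ≡ 1 (mod 4), so quadratic reciprocity gives (2537/3625) = (3625/2537). Reduce: 3625 ≡ 1088 (mod 2537). Now have -(1088/2537).
Factor out 2: 1088 = 2^6·17. Since 2537 ≡ 1 (mod 8), (2/2537) = +1, and (2/2537)^6 = +1. Now have -(17/2537).
17 ≡ 1 (mod 4), so quadratic reciprocity gives (17/2537) = (2537/17). Reduce: 2537 ≡ 4 (mod 17). Now have -(4/17).
Factor out 2: 4 = 2^2. Since 17 ≡ 1 (mod 8), (2/17) = +1, and (2/17)^2 = +1. Now have -(1/17).
(1/17) = 1. Collecting the sign factors: -1.
Second factor (12504/9787):
Reduce the numerator: 12504 ≡ 2717 (mod 9787), so (12504/9787) = (2717/9787).
2717 ≡ 1 (mod 4), so quadratic reciprocity gives (2717/9787) = (9787/2717). Reduce: 9787 ≡ 1636 (mod 2717). Now have (1636/2717).
Factor out 2: 1636 = 2^2·409. Since 2717 ≡ 5 (mod 8), (2/2717) = -1, and (2/2717)^2 = +1. Now have (409/2717).
409 ≡ 1 (mod 4), so quadratic reciprocity gives (409/2717) = (2717/409). Reduce: 2717 ≡ 263 (mod 409). Now have (263/409).
409 ≡ 1 (mod 4), so quadratic reciprocity gives (263/409) = (409/263). Reduce: 409 ≡ 146 (mod 263). Now have (146/263).
Factor out 2: 146 = 2·73. Since 263 ≡ 7 (mod 8), (2/263) = +1. Now have (73/263).
73 ≡ 1 (mod 4), so quadratic reciprocity gives (73/263) = (263/73). Reduce: 263 ≡ 44 (mod 73). Now have (44/73).
Factor out 2: 44 = 2^2·11. Since 73 ≡ 1 (mod 8), (2/73) = +1, and (2/73)^2 = +1. Now have (11/73).
73 ≡ 1 (mod 4), so quadratic reciprocity gives (11/73) = (73/11). Reduce: 73 ≡ 7 (mod 11). Now have (7/11).
Both 7 ≡ 3 and 11 ≡ 3 (mod 4), so reciprocity gives (7/11) = -(11/7). Reduce: 11 ≡ 4 (mod 7). Now have -(4/7).
Factor out 2: 4 = 2^2. Since 7 ≡ 7 (mod 8), (2/7) = +1, and (2/7)^2 = +1. Now have -(1/7).
(1/7) = 1. Collecting the sign factors: -1.
Product: (-1)·(-1) = 1.

1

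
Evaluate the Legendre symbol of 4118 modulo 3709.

-1

Reduce the numerator: 4118 ≡ 409 (mod 3709), so (4118 / 3709) = (409 / 3709).
409 ≡ 1 (mod 4), so quadratic reciprocity gives (409 / 3709) = (3709 / 409). Reduce: 3709 ≡ 28 (mod 409). Now have (28 / 409).
Factor out 2: 28 = 2^2·7. Since 409 ≡ 1 (mod 8), (2 / 409) = +1, and (2 / 409)^2 = +1. Now have (7 / 409).
409 ≡ 1 (mod 4), so quadratic reciprocity gives (7 / 409) = (409 / 7). Reduce: 409 ≡ 3 (mod 7). Now have (3 / 7).
Both 3 ≡ 3 and 7 ≡ 3 (mod 4), so reciprocity gives (3 / 7) = -(7 / 3). Reduce: 7 ≡ 1 (mod 3). Now have -(1 / 3).
(1 / 3) = 1. Collecting the sign factors: -1.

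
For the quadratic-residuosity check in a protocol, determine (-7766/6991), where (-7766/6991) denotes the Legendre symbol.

1

(-7766/6991)
  = (6216/6991)    [-7766 ≡ 6216 mod 6991]
  = (777/6991)    [6991 ≡ 7 mod 8 ⇒ (2/6991)^3 = +1]
  = (6991/777)    [QR: 777 ≡ 1 mod 4, sign kept]
  = (775/777)    [6991 ≡ 775 mod 777]
  = (777/775)    [QR: 777 ≡ 1 mod 4, sign kept]
  = (2/775)    [777 ≡ 2 mod 775]
  = (1/775)    [775 ≡ 7 mod 8 ⇒ (2/775) = +1]
  = 1    [(1/775) = 1]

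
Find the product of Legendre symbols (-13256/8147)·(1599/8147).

By multiplicativity, (-13256·1599/8147) = (-13256/8147)·(1599/8147).
First factor (-13256/8147):
(-13256/8147)
  = (3038/8147)    [-13256 ≡ 3038 mod 8147]
  = -(1519/8147)    [8147 ≡ 3 mod 8 ⇒ (2/8147) = -1]
  = (8147/1519)    [QR: both ≡ 3 mod 4, sign flips]
  = (552/1519)    [8147 ≡ 552 mod 1519]
  = (69/1519)    [1519 ≡ 7 mod 8 ⇒ (2/1519)^3 = +1]
  = (1519/69)    [QR: 69 ≡ 1 mod 4, sign kept]
  = (1/69)    [1519 ≡ 1 mod 69]
  = 1    [(1/69) = 1]
Second factor (1599/8147):
(1599/8147)
  = -(8147/1599)    [QR: both ≡ 3 mod 4, sign flips]
  = -(152/1599)    [8147 ≡ 152 mod 1599]
  = -(19/1599)    [1599 ≡ 7 mod 8 ⇒ (2/1599)^3 = +1]
  = (1599/19)    [QR: both ≡ 3 mod 4, sign flips]
  = (3/19)    [1599 ≡ 3 mod 19]
  = -(19/3)    [QR: both ≡ 3 mod 4, sign flips]
  = -(1/3)    [19 ≡ 1 mod 3]
  = -1    [(1/3) = 1]
Product: (1)·(-1) = -1.

-1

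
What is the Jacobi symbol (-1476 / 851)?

(-1476 / 851)
  = -(1476 / 851)    [851 ≡ 3 mod 4 ⇒ (-1 / 851) = -1]
  = -(625 / 851)    [1476 ≡ 625 mod 851]
  = -(851 / 625)    [QR: 625 ≡ 1 mod 4, sign kept]
  = -(226 / 625)    [851 ≡ 226 mod 625]
  = -(113 / 625)    [625 ≡ 1 mod 8 ⇒ (2 / 625) = +1]
  = -(625 / 113)    [QR: 113 ≡ 1 mod 4, sign kept]
  = -(60 / 113)    [625 ≡ 60 mod 113]
  = -(15 / 113)    [113 ≡ 1 mod 8 ⇒ (2 / 113)^2 = +1]
  = -(113 / 15)    [QR: 113 ≡ 1 mod 4, sign kept]
  = -(8 / 15)    [113 ≡ 8 mod 15]
  = -(1 / 15)    [15 ≡ 7 mod 8 ⇒ (2 / 15)^3 = +1]
  = -1    [(1 / 15) = 1]

-1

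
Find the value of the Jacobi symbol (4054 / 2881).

(4054 / 2881)
  = (1173 / 2881)    [4054 ≡ 1173 mod 2881]
  = (2881 / 1173)    [QR: 1173 ≡ 1 mod 4, sign kept]
  = (535 / 1173)    [2881 ≡ 535 mod 1173]
  = (1173 / 535)    [QR: 1173 ≡ 1 mod 4, sign kept]
  = (103 / 535)    [1173 ≡ 103 mod 535]
  = -(535 / 103)    [QR: both ≡ 3 mod 4, sign flips]
  = -(20 / 103)    [535 ≡ 20 mod 103]
  = -(5 / 103)    [103 ≡ 7 mod 8 ⇒ (2 / 103)^2 = +1]
  = -(103 / 5)    [QR: 5 ≡ 1 mod 4, sign kept]
  = -(3 / 5)    [103 ≡ 3 mod 5]
  = -(5 / 3)    [QR: 5 ≡ 1 mod 4, sign kept]
  = -(2 / 3)    [5 ≡ 2 mod 3]
  = (1 / 3)    [3 ≡ 3 mod 8 ⇒ (2 / 3) = -1]
  = 1    [(1 / 3) = 1]

1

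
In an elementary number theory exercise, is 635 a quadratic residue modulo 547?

no

(635|547)
  = (88|547)    [635 ≡ 88 mod 547]
  = -(11|547)    [547 ≡ 3 mod 8 ⇒ (2|547)^3 = -1]
  = (547|11)    [QR: both ≡ 3 mod 4, sign flips]
  = (8|11)    [547 ≡ 8 mod 11]
  = -(1|11)    [11 ≡ 3 mod 8 ⇒ (2|11)^3 = -1]
  = -1    [(1|11) = 1]
The Legendre symbol is -1, so x^2 ≡ 635 (mod 547) has no solution.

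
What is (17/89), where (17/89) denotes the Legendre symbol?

(17/89)
  = (89/17)    [QR: 17 ≡ 1 mod 4, sign kept]
  = (4/17)    [89 ≡ 4 mod 17]
  = (1/17)    [17 ≡ 1 mod 8 ⇒ (2/17)^2 = +1]
  = 1    [(1/17) = 1]

1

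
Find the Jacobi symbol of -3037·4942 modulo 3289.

-1

By multiplicativity, (-3037·4942|3289) = (-3037|3289)·(4942|3289).
First factor (-3037|3289):
Reduce the numerator: -3037 ≡ 252 (mod 3289), so (-3037|3289) = (252|3289).
Factor out 2: 252 = 2^2·63. Since 3289 ≡ 1 (mod 8), (2|3289) = +1, and (2|3289)^2 = +1. Now have (63|3289).
3289 ≡ 1 (mod 4), so quadratic reciprocity gives (63|3289) = (3289|63). Reduce: 3289 ≡ 13 (mod 63). Now have (13|63).
13 ≡ 1 (mod 4), so quadratic reciprocity gives (13|63) = (63|13). Reduce: 63 ≡ 11 (mod 13). Now have (11|13).
13 ≡ 1 (mod 4), so quadratic reciprocity gives (11|13) = (13|11). Reduce: 13 ≡ 2 (mod 11). Now have (2|11).
Factor out 2: 2 = 2. Since 11 ≡ 3 (mod 8), (2|11) = -1. Now have -(1|11).
(1|11) = 1. Collecting the sign factors: -1.
Second factor (4942|3289):
Reduce the numerator: 4942 ≡ 1653 (mod 3289), so (4942|3289) = (1653|3289).
1653 ≡ 1 (mod 4), so quadratic reciprocity gives (1653|3289) = (3289|1653). Reduce: 3289 ≡ 1636 (mod 1653). Now have (1636|1653).
Factor out 2: 1636 = 2^2·409. Since 1653 ≡ 5 (mod 8), (2|1653) = -1, and (2|1653)^2 = +1. Now have (409|1653).
409 ≡ 1 (mod 4), so quadratic reciprocity gives (409|1653) = (1653|409). Reduce: 1653 ≡ 17 (mod 409). Now have (17|409).
17 ≡ 1 (mod 4), so quadratic reciprocity gives (17|409) = (409|17). Reduce: 409 ≡ 1 (mod 17). Now have (1|17).
(1|17) = 1. Collecting the sign factors: 1.
Product: (-1)·(1) = -1.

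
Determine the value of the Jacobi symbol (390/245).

0

Reduce the numerator: 390 ≡ 145 (mod 245), so (390/245) = (145/245).
145 ≡ 1 (mod 4), so quadratic reciprocity gives (145/245) = (245/145). Reduce: 245 ≡ 100 (mod 145). Now have (100/145).
Factor out 2: 100 = 2^2·25. Since 145 ≡ 1 (mod 8), (2/145) = +1, and (2/145)^2 = +1. Now have (25/145).
25 ≡ 1 (mod 4), so quadratic reciprocity gives (25/145) = (145/25). Reduce: 145 ≡ 20 (mod 25). Now have (20/25).
Factor out 2: 20 = 2^2·5. Since 25 ≡ 1 (mod 8), (2/25) = +1, and (2/25)^2 = +1. Now have (5/25).
5 ≡ 1 (mod 4), so quadratic reciprocity gives (5/25) = (25/5). Reduce: 25 ≡ 0 (mod 5). Now have (0/5).
The numerator is now 0 with denominator 5 > 1: the symbol is 0.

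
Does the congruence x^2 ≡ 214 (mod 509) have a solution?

(214/509)
  = -(107/509)    [509 ≡ 5 mod 8 ⇒ (2/509) = -1]
  = -(509/107)    [QR: 509 ≡ 1 mod 4, sign kept]
  = -(81/107)    [509 ≡ 81 mod 107]
  = -(107/81)    [QR: 81 ≡ 1 mod 4, sign kept]
  = -(26/81)    [107 ≡ 26 mod 81]
  = -(13/81)    [81 ≡ 1 mod 8 ⇒ (2/81) = +1]
  = -(81/13)    [QR: 13 ≡ 1 mod 4, sign kept]
  = -(3/13)    [81 ≡ 3 mod 13]
  = -(13/3)    [QR: 13 ≡ 1 mod 4, sign kept]
  = -(1/3)    [13 ≡ 1 mod 3]
  = -1    [(1/3) = 1]
The Legendre symbol is -1, so x^2 ≡ 214 (mod 509) has no solution.

no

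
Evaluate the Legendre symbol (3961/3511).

1

Reduce the numerator: 3961 ≡ 450 (mod 3511), so (3961/3511) = (450/3511).
Factor out 2: 450 = 2·225. Since 3511 ≡ 7 (mod 8), (2/3511) = +1. Now have (225/3511).
225 ≡ 1 (mod 4), so quadratic reciprocity gives (225/3511) = (3511/225). Reduce: 3511 ≡ 136 (mod 225). Now have (136/225).
Factor out 2: 136 = 2^3·17. Since 225 ≡ 1 (mod 8), (2/225) = +1, and (2/225)^3 = +1. Now have (17/225).
17 ≡ 1 (mod 4), so quadratic reciprocity gives (17/225) = (225/17). Reduce: 225 ≡ 4 (mod 17). Now have (4/17).
Factor out 2: 4 = 2^2. Since 17 ≡ 1 (mod 8), (2/17) = +1, and (2/17)^2 = +1. Now have (1/17).
(1/17) = 1. Collecting the sign factors: 1.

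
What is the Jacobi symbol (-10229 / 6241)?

1

Reduce the numerator: -10229 ≡ 2253 (mod 6241), so (-10229 / 6241) = (2253 / 6241).
2253 ≡ 1 (mod 4), so quadratic reciprocity gives (2253 / 6241) = (6241 / 2253). Reduce: 6241 ≡ 1735 (mod 2253). Now have (1735 / 2253).
2253 ≡ 1 (mod 4), so quadratic reciprocity gives (1735 / 2253) = (2253 / 1735). Reduce: 2253 ≡ 518 (mod 1735). Now have (518 / 1735).
Factor out 2: 518 = 2·259. Since 1735 ≡ 7 (mod 8), (2 / 1735) = +1. Now have (259 / 1735).
Both 259 ≡ 3 and 1735 ≡ 3 (mod 4), so reciprocity gives (259 / 1735) = -(1735 / 259). Reduce: 1735 ≡ 181 (mod 259). Now have -(181 / 259).
181 ≡ 1 (mod 4), so quadratic reciprocity gives (181 / 259) = (259 / 181). Reduce: 259 ≡ 78 (mod 181). Now have -(78 / 181).
Factor out 2: 78 = 2·39. Since 181 ≡ 5 (mod 8), (2 / 181) = -1. Now have (39 / 181).
181 ≡ 1 (mod 4), so quadratic reciprocity gives (39 / 181) = (181 / 39). Reduce: 181 ≡ 25 (mod 39). Now have (25 / 39).
25 ≡ 1 (mod 4), so quadratic reciprocity gives (25 / 39) = (39 / 25). Reduce: 39 ≡ 14 (mod 25). Now have (14 / 25).
Factor out 2: 14 = 2·7. Since 25 ≡ 1 (mod 8), (2 / 25) = +1. Now have (7 / 25).
25 ≡ 1 (mod 4), so quadratic reciprocity gives (7 / 25) = (25 / 7). Reduce: 25 ≡ 4 (mod 7). Now have (4 / 7).
Factor out 2: 4 = 2^2. Since 7 ≡ 7 (mod 8), (2 / 7) = +1, and (2 / 7)^2 = +1. Now have (1 / 7).
(1 / 7) = 1. Collecting the sign factors: 1.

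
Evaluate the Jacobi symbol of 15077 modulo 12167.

Reduce the numerator: 15077 ≡ 2910 (mod 12167), so (15077 / 12167) = (2910 / 12167).
Factor out 2: 2910 = 2·1455. Since 12167 ≡ 7 (mod 8), (2 / 12167) = +1. Now have (1455 / 12167).
Both 1455 ≡ 3 and 12167 ≡ 3 (mod 4), so reciprocity gives (1455 / 12167) = -(12167 / 1455). Reduce: 12167 ≡ 527 (mod 1455). Now have -(527 / 1455).
Both 527 ≡ 3 and 1455 ≡ 3 (mod 4), so reciprocity gives (527 / 1455) = -(1455 / 527). Reduce: 1455 ≡ 401 (mod 527). Now have (401 / 527).
401 ≡ 1 (mod 4), so quadratic reciprocity gives (401 / 527) = (527 / 401). Reduce: 527 ≡ 126 (mod 401). Now have (126 / 401).
Factor out 2: 126 = 2·63. Since 401 ≡ 1 (mod 8), (2 / 401) = +1. Now have (63 / 401).
401 ≡ 1 (mod 4), so quadratic reciprocity gives (63 / 401) = (401 / 63). Reduce: 401 ≡ 23 (mod 63). Now have (23 / 63).
Both 23 ≡ 3 and 63 ≡ 3 (mod 4), so reciprocity gives (23 / 63) = -(63 / 23). Reduce: 63 ≡ 17 (mod 23). Now have -(17 / 23).
17 ≡ 1 (mod 4), so quadratic reciprocity gives (17 / 23) = (23 / 17). Reduce: 23 ≡ 6 (mod 17). Now have -(6 / 17).
Factor out 2: 6 = 2·3. Since 17 ≡ 1 (mod 8), (2 / 17) = +1. Now have -(3 / 17).
17 ≡ 1 (mod 4), so quadratic reciprocity gives (3 / 17) = (17 / 3). Reduce: 17 ≡ 2 (mod 3). Now have -(2 / 3).
Factor out 2: 2 = 2. Since 3 ≡ 3 (mod 8), (2 / 3) = -1. Now have (1 / 3).
(1 / 3) = 1. Collecting the sign factors: 1.

1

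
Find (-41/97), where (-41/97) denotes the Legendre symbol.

-1

Reduce the numerator: -41 ≡ 56 (mod 97), so (-41/97) = (56/97).
Factor out 2: 56 = 2^3·7. Since 97 ≡ 1 (mod 8), (2/97) = +1, and (2/97)^3 = +1. Now have (7/97).
97 ≡ 1 (mod 4), so quadratic reciprocity gives (7/97) = (97/7). Reduce: 97 ≡ 6 (mod 7). Now have (6/7).
Factor out 2: 6 = 2·3. Since 7 ≡ 7 (mod 8), (2/7) = +1. Now have (3/7).
Both 3 ≡ 3 and 7 ≡ 3 (mod 4), so reciprocity gives (3/7) = -(7/3). Reduce: 7 ≡ 1 (mod 3). Now have -(1/3).
(1/3) = 1. Collecting the sign factors: -1.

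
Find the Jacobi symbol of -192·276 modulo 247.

By multiplicativity, (-192·276/247) = (-192/247)·(276/247).
First factor (-192/247):
(-192/247)
  = (55/247)    [-192 ≡ 55 mod 247]
  = -(247/55)    [QR: both ≡ 3 mod 4, sign flips]
  = -(27/55)    [247 ≡ 27 mod 55]
  = (55/27)    [QR: both ≡ 3 mod 4, sign flips]
  = (1/27)    [55 ≡ 1 mod 27]
  = 1    [(1/27) = 1]
Second factor (276/247):
(276/247)
  = (29/247)    [276 ≡ 29 mod 247]
  = (247/29)    [QR: 29 ≡ 1 mod 4, sign kept]
  = (15/29)    [247 ≡ 15 mod 29]
  = (29/15)    [QR: 29 ≡ 1 mod 4, sign kept]
  = (14/15)    [29 ≡ 14 mod 15]
  = (7/15)    [15 ≡ 7 mod 8 ⇒ (2/15) = +1]
  = -(15/7)    [QR: both ≡ 3 mod 4, sign flips]
  = -(1/7)    [15 ≡ 1 mod 7]
  = -1    [(1/7) = 1]
Product: (1)·(-1) = -1.

-1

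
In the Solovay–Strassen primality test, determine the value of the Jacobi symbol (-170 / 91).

-1

Pull out -1: (-170 / 91) = (-1 / 91)·(170 / 91). Since 91 ≡ 3 (mod 4), (-1 / 91) = -1. Now have -(170 / 91).
Reduce the numerator: 170 ≡ 79 (mod 91), so (170 / 91) = (79 / 91).
Both 79 ≡ 3 and 91 ≡ 3 (mod 4), so reciprocity gives (79 / 91) = -(91 / 79). Reduce: 91 ≡ 12 (mod 79). Now have (12 / 79).
Factor out 2: 12 = 2^2·3. Since 79 ≡ 7 (mod 8), (2 / 79) = +1, and (2 / 79)^2 = +1. Now have (3 / 79).
Both 3 ≡ 3 and 79 ≡ 3 (mod 4), so reciprocity gives (3 / 79) = -(79 / 3). Reduce: 79 ≡ 1 (mod 3). Now have -(1 / 3).
(1 / 3) = 1. Collecting the sign factors: -1.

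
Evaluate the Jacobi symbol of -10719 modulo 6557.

Reduce the numerator: -10719 ≡ 2395 (mod 6557), so (-10719/6557) = (2395/6557).
6557 ≡ 1 (mod 4), so quadratic reciprocity gives (2395/6557) = (6557/2395). Reduce: 6557 ≡ 1767 (mod 2395). Now have (1767/2395).
Both 1767 ≡ 3 and 2395 ≡ 3 (mod 4), so reciprocity gives (1767/2395) = -(2395/1767). Reduce: 2395 ≡ 628 (mod 1767). Now have -(628/1767).
Factor out 2: 628 = 2^2·157. Since 1767 ≡ 7 (mod 8), (2/1767) = +1, and (2/1767)^2 = +1. Now have -(157/1767).
157 ≡ 1 (mod 4), so quadratic reciprocity gives (157/1767) = (1767/157). Reduce: 1767 ≡ 40 (mod 157). Now have -(40/157).
Factor out 2: 40 = 2^3·5. Since 157 ≡ 5 (mod 8), (2/157) = -1, and (2/157)^3 = -1. Now have (5/157).
5 ≡ 1 (mod 4), so quadratic reciprocity gives (5/157) = (157/5). Reduce: 157 ≡ 2 (mod 5). Now have (2/5).
Factor out 2: 2 = 2. Since 5 ≡ 5 (mod 8), (2/5) = -1. Now have -(1/5).
(1/5) = 1. Collecting the sign factors: -1.

-1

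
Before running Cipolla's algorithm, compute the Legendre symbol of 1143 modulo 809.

1

(1143|809)
  = (334|809)    [1143 ≡ 334 mod 809]
  = (167|809)    [809 ≡ 1 mod 8 ⇒ (2|809) = +1]
  = (809|167)    [QR: 809 ≡ 1 mod 4, sign kept]
  = (141|167)    [809 ≡ 141 mod 167]
  = (167|141)    [QR: 141 ≡ 1 mod 4, sign kept]
  = (26|141)    [167 ≡ 26 mod 141]
  = -(13|141)    [141 ≡ 5 mod 8 ⇒ (2|141) = -1]
  = -(141|13)    [QR: 13 ≡ 1 mod 4, sign kept]
  = -(11|13)    [141 ≡ 11 mod 13]
  = -(13|11)    [QR: 13 ≡ 1 mod 4, sign kept]
  = -(2|11)    [13 ≡ 2 mod 11]
  = (1|11)    [11 ≡ 3 mod 8 ⇒ (2|11) = -1]
  = 1    [(1|11) = 1]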